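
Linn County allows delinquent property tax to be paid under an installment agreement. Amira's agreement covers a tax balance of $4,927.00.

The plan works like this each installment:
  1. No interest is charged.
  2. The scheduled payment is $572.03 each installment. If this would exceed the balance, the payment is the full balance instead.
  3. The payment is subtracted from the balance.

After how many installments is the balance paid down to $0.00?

Installment 1: $4,927.00 − $572.03 → $4,354.97
Installment 2: $4,354.97 − $572.03 → $3,782.94
Installment 3: $3,782.94 − $572.03 → $3,210.91
Installment 4: $3,210.91 − $572.03 → $2,638.88
Installment 5: $2,638.88 − $572.03 → $2,066.85
Installment 6: $2,066.85 − $572.03 → $1,494.82
Installment 7: $1,494.82 − $572.03 → $922.79
Installment 8: $922.79 − $572.03 → $350.76
Installment 9: $350.76 − $350.76 → $0.00
Balance reaches $0.00 in installment 9.

9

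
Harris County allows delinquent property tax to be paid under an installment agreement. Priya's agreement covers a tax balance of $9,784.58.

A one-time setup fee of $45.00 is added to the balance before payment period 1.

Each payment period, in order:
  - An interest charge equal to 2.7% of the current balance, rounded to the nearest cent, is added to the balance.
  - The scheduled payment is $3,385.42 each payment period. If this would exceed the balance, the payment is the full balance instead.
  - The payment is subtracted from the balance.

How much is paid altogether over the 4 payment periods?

Payment period 1: opening $9,829.58; interest $265.40 → $10,094.98; payment $3,385.42; balance $6,709.56
Payment period 2: opening $6,709.56; interest $181.16 → $6,890.72; payment $3,385.42; balance $3,505.30
Payment period 3: opening $3,505.30; interest $94.64 → $3,599.94; payment $3,385.42; balance $214.52
Payment period 4: opening $214.52; interest $5.79 → $220.31; payment $220.31; balance $0.00
Total paid: $10,376.57

$10,376.57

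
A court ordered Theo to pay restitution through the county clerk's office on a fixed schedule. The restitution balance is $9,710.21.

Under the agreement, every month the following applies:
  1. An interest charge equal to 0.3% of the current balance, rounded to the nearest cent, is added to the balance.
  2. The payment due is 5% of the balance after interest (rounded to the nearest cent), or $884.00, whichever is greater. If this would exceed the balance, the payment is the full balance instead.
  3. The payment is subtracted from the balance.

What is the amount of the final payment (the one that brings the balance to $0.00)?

$164.82

Month 1: $9,710.21 +$29.13 interest = $9,739.34; pay $884.00 → $8,855.34
Month 2: $8,855.34 +$26.57 interest = $8,881.91; pay $884.00 → $7,997.91
Month 3: $7,997.91 +$23.99 interest = $8,021.90; pay $884.00 → $7,137.90
Month 4: $7,137.90 +$21.41 interest = $7,159.31; pay $884.00 → $6,275.31
Month 5: $6,275.31 +$18.83 interest = $6,294.14; pay $884.00 → $5,410.14
Month 6: $5,410.14 +$16.23 interest = $5,426.37; pay $884.00 → $4,542.37
Month 7: $4,542.37 +$13.63 interest = $4,556.00; pay $884.00 → $3,672.00
Month 8: $3,672.00 +$11.02 interest = $3,683.02; pay $884.00 → $2,799.02
Month 9: $2,799.02 +$8.40 interest = $2,807.42; pay $884.00 → $1,923.42
Month 10: $1,923.42 +$5.77 interest = $1,929.19; pay $884.00 → $1,045.19
Month 11: $1,045.19 +$3.14 interest = $1,048.33; pay $884.00 → $164.33
Month 12: $164.33 +$0.49 interest = $164.82; pay $164.82 → $0.00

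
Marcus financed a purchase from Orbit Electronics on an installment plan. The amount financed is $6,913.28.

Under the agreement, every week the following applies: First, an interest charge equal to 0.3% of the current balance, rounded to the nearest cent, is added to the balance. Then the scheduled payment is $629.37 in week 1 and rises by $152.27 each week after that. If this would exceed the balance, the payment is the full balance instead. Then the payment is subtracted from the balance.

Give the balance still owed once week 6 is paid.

$940.79

# | Opening | Interest | Payment | End bal
1 | $6,913.28 | $20.74 | $629.37 | $6,304.65
2 | $6,304.65 | $18.91 | $781.64 | $5,541.92
3 | $5,541.92 | $16.63 | $933.91 | $4,624.64
4 | $4,624.64 | $13.87 | $1,086.18 | $3,552.33
5 | $3,552.33 | $10.66 | $1,238.45 | $2,324.54
6 | $2,324.54 | $6.97 | $1,390.72 | $940.79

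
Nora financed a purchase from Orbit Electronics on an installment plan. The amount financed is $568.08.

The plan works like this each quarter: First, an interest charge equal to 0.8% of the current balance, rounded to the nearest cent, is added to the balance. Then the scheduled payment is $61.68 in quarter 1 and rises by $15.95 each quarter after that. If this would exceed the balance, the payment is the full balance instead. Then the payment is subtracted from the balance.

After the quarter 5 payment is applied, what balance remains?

$117.01

Quarter 1: $568.08 +$4.54 interest = $572.62; pay $61.68 → $510.94
Quarter 2: $510.94 +$4.09 interest = $515.03; pay $77.63 → $437.40
Quarter 3: $437.40 +$3.50 interest = $440.90; pay $93.58 → $347.32
Quarter 4: $347.32 +$2.78 interest = $350.10; pay $109.53 → $240.57
Quarter 5: $240.57 +$1.92 interest = $242.49; pay $125.48 → $117.01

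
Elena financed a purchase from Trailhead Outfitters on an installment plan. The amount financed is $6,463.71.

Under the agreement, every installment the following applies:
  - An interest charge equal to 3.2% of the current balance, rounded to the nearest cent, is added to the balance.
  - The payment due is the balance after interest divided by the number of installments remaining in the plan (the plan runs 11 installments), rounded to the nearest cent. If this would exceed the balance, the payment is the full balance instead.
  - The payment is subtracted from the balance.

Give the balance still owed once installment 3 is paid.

Installment 1: opening $6,463.71; interest $206.84 → $6,670.55; payment $606.41; balance $6,064.14
Installment 2: opening $6,064.14; interest $194.05 → $6,258.19; payment $625.82; balance $5,632.37
Installment 3: opening $5,632.37; interest $180.24 → $5,812.61; payment $645.85; balance $5,166.76

$5,166.76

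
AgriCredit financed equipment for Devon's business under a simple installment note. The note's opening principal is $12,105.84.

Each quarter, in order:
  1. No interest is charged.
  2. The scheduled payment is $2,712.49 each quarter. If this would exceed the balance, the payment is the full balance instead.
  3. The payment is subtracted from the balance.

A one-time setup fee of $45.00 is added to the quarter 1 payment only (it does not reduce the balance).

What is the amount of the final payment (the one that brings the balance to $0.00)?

$1,255.88

Quarter 1: $12,105.84 − $2,712.49 (+ $45.00 fee) → $9,393.35
Quarter 2: $9,393.35 − $2,712.49 → $6,680.86
Quarter 3: $6,680.86 − $2,712.49 → $3,968.37
Quarter 4: $3,968.37 − $2,712.49 → $1,255.88
Quarter 5: $1,255.88 − $1,255.88 → $0.00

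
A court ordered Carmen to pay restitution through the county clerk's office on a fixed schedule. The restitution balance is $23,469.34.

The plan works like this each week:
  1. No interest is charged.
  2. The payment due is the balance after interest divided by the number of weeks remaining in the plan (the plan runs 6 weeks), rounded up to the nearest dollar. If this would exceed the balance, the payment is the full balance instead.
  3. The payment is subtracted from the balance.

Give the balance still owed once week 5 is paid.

$3,910.34

Week 1: $23,469.34 − $3,912.00 → $19,557.34
Week 2: $19,557.34 − $3,912.00 → $15,645.34
Week 3: $15,645.34 − $3,912.00 → $11,733.34
Week 4: $11,733.34 − $3,912.00 → $7,821.34
Week 5: $7,821.34 − $3,911.00 → $3,910.34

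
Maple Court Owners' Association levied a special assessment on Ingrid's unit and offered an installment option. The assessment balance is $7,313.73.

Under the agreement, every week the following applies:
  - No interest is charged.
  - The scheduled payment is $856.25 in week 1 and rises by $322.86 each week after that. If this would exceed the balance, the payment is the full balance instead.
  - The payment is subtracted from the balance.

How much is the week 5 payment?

Week 1: opening $7,313.73; payment $856.25; balance $6,457.48
Week 2: opening $6,457.48; payment $1,179.11; balance $5,278.37
Week 3: opening $5,278.37; payment $1,501.97; balance $3,776.40
Week 4: opening $3,776.40; payment $1,824.83; balance $1,951.57
Week 5: opening $1,951.57; payment $1,951.57; balance $0.00

$1,951.57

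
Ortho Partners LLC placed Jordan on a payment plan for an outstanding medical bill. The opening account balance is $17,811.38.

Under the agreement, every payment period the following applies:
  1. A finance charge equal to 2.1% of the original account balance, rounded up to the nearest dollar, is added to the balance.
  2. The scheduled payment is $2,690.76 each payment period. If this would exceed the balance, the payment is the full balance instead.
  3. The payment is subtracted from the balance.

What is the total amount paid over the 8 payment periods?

Payment period 1: opening $17,811.38; interest $375.00 → $18,186.38; payment $2,690.76; balance $15,495.62
Payment period 2: opening $15,495.62; interest $375.00 → $15,870.62; payment $2,690.76; balance $13,179.86
Payment period 3: opening $13,179.86; interest $375.00 → $13,554.86; payment $2,690.76; balance $10,864.10
Payment period 4: opening $10,864.10; interest $375.00 → $11,239.10; payment $2,690.76; balance $8,548.34
Payment period 5: opening $8,548.34; interest $375.00 → $8,923.34; payment $2,690.76; balance $6,232.58
Payment period 6: opening $6,232.58; interest $375.00 → $6,607.58; payment $2,690.76; balance $3,916.82
Payment period 7: opening $3,916.82; interest $375.00 → $4,291.82; payment $2,690.76; balance $1,601.06
Payment period 8: opening $1,601.06; interest $375.00 → $1,976.06; payment $1,976.06; balance $0.00
Total paid: $20,811.38

$20,811.38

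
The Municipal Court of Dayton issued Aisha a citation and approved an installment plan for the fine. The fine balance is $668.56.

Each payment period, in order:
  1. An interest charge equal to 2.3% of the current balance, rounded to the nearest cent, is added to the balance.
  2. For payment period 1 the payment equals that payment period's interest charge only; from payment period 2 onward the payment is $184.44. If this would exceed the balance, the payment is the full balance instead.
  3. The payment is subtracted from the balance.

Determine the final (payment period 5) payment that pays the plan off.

Payment period 1: $668.56 +$15.38 interest = $683.94; pay $15.38 → $668.56
Payment period 2: $668.56 +$15.38 interest = $683.94; pay $184.44 → $499.50
Payment period 3: $499.50 +$11.49 interest = $510.99; pay $184.44 → $326.55
Payment period 4: $326.55 +$7.51 interest = $334.06; pay $184.44 → $149.62
Payment period 5: $149.62 +$3.44 interest = $153.06; pay $153.06 → $0.00

$153.06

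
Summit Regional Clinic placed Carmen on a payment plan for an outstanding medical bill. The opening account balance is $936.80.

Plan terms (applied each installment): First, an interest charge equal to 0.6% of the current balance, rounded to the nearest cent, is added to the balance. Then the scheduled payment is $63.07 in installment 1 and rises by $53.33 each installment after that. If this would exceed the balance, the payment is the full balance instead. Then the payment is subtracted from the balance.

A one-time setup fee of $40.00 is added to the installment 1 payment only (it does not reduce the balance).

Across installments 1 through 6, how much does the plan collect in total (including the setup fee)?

$998.89

Installment 1: $936.80 +$5.62 interest = $942.42; pay $63.07 (+ $40.00 fee) → $879.35
Installment 2: $879.35 +$5.28 interest = $884.63; pay $116.40 → $768.23
Installment 3: $768.23 +$4.61 interest = $772.84; pay $169.73 → $603.11
Installment 4: $603.11 +$3.62 interest = $606.73; pay $223.06 → $383.67
Installment 5: $383.67 +$2.30 interest = $385.97; pay $276.39 → $109.58
Installment 6: $109.58 +$0.66 interest = $110.24; pay $110.24 → $0.00
Total paid: $998.89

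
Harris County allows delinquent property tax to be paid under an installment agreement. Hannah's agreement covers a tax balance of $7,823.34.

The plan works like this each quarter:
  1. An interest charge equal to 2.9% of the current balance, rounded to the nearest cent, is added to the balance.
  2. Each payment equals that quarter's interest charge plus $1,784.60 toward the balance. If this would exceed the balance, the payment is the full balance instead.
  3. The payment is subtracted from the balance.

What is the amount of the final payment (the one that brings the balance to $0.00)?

# | Opening | Interest | Payment | End bal
1 | $7,823.34 | $226.88 | $2,011.48 | $6,038.74
2 | $6,038.74 | $175.12 | $1,959.72 | $4,254.14
3 | $4,254.14 | $123.37 | $1,907.97 | $2,469.54
4 | $2,469.54 | $71.62 | $1,856.22 | $684.94
5 | $684.94 | $19.86 | $704.80 | $0.00

$704.80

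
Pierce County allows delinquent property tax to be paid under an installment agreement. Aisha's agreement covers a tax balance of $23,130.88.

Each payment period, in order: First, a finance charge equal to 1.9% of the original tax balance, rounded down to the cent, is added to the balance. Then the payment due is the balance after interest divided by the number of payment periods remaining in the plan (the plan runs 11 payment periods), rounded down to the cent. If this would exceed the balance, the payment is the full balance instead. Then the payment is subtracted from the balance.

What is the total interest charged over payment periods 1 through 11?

Payment period 1: $23,130.88 +$439.48 interest = $23,570.36; pay $2,142.76 → $21,427.60
Payment period 2: $21,427.60 +$439.48 interest = $21,867.08; pay $2,186.70 → $19,680.38
Payment period 3: $19,680.38 +$439.48 interest = $20,119.86; pay $2,235.54 → $17,884.32
Payment period 4: $17,884.32 +$439.48 interest = $18,323.80; pay $2,290.47 → $16,033.33
Payment period 5: $16,033.33 +$439.48 interest = $16,472.81; pay $2,353.25 → $14,119.56
Payment period 6: $14,119.56 +$439.48 interest = $14,559.04; pay $2,426.50 → $12,132.54
Payment period 7: $12,132.54 +$439.48 interest = $12,572.02; pay $2,514.40 → $10,057.62
Payment period 8: $10,057.62 +$439.48 interest = $10,497.10; pay $2,624.27 → $7,872.83
Payment period 9: $7,872.83 +$439.48 interest = $8,312.31; pay $2,770.77 → $5,541.54
Payment period 10: $5,541.54 +$439.48 interest = $5,981.02; pay $2,990.51 → $2,990.51
Payment period 11: $2,990.51 +$439.48 interest = $3,429.99; pay $3,429.99 → $0.00
Total interest: $439.48 + $439.48 + $439.48 + $439.48 + $439.48 + $439.48 + $439.48 + $439.48 + $439.48 + $439.48 + $439.48 = $4,834.28

$4,834.28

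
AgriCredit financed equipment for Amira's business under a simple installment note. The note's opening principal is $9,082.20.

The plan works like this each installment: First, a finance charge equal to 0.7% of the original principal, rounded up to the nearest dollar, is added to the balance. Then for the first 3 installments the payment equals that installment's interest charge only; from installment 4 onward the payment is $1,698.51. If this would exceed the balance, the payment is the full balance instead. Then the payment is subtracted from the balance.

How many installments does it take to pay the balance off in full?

# | Opening | Interest | Payment | End bal
1 | $9,082.20 | $64.00 | $64.00 | $9,082.20
2 | $9,082.20 | $64.00 | $64.00 | $9,082.20
3 | $9,082.20 | $64.00 | $64.00 | $9,082.20
4 | $9,082.20 | $64.00 | $1,698.51 | $7,447.69
5 | $7,447.69 | $64.00 | $1,698.51 | $5,813.18
6 | $5,813.18 | $64.00 | $1,698.51 | $4,178.67
7 | $4,178.67 | $64.00 | $1,698.51 | $2,544.16
8 | $2,544.16 | $64.00 | $1,698.51 | $909.65
9 | $909.65 | $64.00 | $973.65 | $0.00
Balance reaches $0.00 in installment 9.

9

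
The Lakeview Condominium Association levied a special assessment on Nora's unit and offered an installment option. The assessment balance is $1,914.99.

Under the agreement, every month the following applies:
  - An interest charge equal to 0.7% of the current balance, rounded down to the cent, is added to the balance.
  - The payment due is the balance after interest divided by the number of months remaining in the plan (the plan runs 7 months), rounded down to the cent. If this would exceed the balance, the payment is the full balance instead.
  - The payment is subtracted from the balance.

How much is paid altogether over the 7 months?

Month 1: $1,914.99 +$13.40 interest = $1,928.39; pay $275.48 → $1,652.91
Month 2: $1,652.91 +$11.57 interest = $1,664.48; pay $277.41 → $1,387.07
Month 3: $1,387.07 +$9.70 interest = $1,396.77; pay $279.35 → $1,117.42
Month 4: $1,117.42 +$7.82 interest = $1,125.24; pay $281.31 → $843.93
Month 5: $843.93 +$5.90 interest = $849.83; pay $283.27 → $566.56
Month 6: $566.56 +$3.96 interest = $570.52; pay $285.26 → $285.26
Month 7: $285.26 +$1.99 interest = $287.25; pay $287.25 → $0.00
Total paid: $1,969.33

$1,969.33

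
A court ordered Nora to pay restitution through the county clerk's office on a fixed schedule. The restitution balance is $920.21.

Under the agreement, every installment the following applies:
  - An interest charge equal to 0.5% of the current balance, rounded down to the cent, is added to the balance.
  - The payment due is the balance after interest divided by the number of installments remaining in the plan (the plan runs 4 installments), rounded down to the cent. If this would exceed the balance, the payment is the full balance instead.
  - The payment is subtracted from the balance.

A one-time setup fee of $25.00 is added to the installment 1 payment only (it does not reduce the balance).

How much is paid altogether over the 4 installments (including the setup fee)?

$956.75

Installment 1: opening $920.21; interest $4.60 → $924.81; payment $231.20 (+ $25.00 fee); balance $693.61
Installment 2: opening $693.61; interest $3.46 → $697.07; payment $232.35; balance $464.72
Installment 3: opening $464.72; interest $2.32 → $467.04; payment $233.52; balance $233.52
Installment 4: opening $233.52; interest $1.16 → $234.68; payment $234.68; balance $0.00
Total paid: $956.75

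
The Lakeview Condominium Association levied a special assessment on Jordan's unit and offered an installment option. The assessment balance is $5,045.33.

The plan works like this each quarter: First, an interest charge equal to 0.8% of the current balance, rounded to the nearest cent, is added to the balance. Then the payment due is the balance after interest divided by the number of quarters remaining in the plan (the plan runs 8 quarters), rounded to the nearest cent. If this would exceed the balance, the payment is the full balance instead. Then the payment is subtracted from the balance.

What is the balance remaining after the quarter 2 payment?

Quarter 1: opening $5,045.33; interest $40.36 → $5,085.69; payment $635.71; balance $4,449.98
Quarter 2: opening $4,449.98; interest $35.60 → $4,485.58; payment $640.80; balance $3,844.78

$3,844.78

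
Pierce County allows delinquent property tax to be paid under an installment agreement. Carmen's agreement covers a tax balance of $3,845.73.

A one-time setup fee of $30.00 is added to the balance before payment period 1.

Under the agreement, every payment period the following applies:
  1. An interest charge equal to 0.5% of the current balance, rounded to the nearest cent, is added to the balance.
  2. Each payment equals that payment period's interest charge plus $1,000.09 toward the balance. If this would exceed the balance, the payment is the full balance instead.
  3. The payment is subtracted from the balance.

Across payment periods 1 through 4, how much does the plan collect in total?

$3,923.25

Payment period 1: opening $3,875.73; interest $19.38 → $3,895.11; payment $1,019.47; balance $2,875.64
Payment period 2: opening $2,875.64; interest $14.38 → $2,890.02; payment $1,014.47; balance $1,875.55
Payment period 3: opening $1,875.55; interest $9.38 → $1,884.93; payment $1,009.47; balance $875.46
Payment period 4: opening $875.46; interest $4.38 → $879.84; payment $879.84; balance $0.00
Total paid: $3,923.25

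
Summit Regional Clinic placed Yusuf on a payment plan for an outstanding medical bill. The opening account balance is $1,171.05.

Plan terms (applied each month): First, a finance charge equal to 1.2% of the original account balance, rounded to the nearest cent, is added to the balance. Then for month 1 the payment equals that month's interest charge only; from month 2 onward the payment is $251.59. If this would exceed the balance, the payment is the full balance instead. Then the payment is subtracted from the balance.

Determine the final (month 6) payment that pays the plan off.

Month 1: opening $1,171.05; interest $14.05 → $1,185.10; payment $14.05; balance $1,171.05
Month 2: opening $1,171.05; interest $14.05 → $1,185.10; payment $251.59; balance $933.51
Month 3: opening $933.51; interest $14.05 → $947.56; payment $251.59; balance $695.97
Month 4: opening $695.97; interest $14.05 → $710.02; payment $251.59; balance $458.43
Month 5: opening $458.43; interest $14.05 → $472.48; payment $251.59; balance $220.89
Month 6: opening $220.89; interest $14.05 → $234.94; payment $234.94; balance $0.00

$234.94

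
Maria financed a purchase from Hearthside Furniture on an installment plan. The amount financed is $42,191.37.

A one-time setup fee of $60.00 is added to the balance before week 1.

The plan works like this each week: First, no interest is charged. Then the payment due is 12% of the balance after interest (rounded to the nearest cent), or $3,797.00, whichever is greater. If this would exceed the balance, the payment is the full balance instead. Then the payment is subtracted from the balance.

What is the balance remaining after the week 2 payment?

Week 1: $42,251.37 − $5,070.16 → $37,181.21
Week 2: $37,181.21 − $4,461.75 → $32,719.46

$32,719.46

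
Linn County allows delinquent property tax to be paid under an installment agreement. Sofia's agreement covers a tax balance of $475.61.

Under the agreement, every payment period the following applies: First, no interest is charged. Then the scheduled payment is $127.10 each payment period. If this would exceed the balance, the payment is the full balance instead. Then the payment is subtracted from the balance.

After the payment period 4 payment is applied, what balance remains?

$0.00

# | Opening | Payment | End bal
1 | $475.61 | $127.10 | $348.51
2 | $348.51 | $127.10 | $221.41
3 | $221.41 | $127.10 | $94.31
4 | $94.31 | $94.31 | $0.00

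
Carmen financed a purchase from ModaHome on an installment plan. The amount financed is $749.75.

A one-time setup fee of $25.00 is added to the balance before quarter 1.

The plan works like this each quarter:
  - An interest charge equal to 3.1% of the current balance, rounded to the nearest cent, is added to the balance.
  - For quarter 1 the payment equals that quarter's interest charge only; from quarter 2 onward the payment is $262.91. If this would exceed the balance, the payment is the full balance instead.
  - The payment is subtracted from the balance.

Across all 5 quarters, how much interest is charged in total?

$74.73

Quarter 1: $774.75 +$24.02 interest = $798.77; pay $24.02 → $774.75
Quarter 2: $774.75 +$24.02 interest = $798.77; pay $262.91 → $535.86
Quarter 3: $535.86 +$16.61 interest = $552.47; pay $262.91 → $289.56
Quarter 4: $289.56 +$8.98 interest = $298.54; pay $262.91 → $35.63
Quarter 5: $35.63 +$1.10 interest = $36.73; pay $36.73 → $0.00
Total interest: $24.02 + $24.02 + $16.61 + $8.98 + $1.10 = $74.73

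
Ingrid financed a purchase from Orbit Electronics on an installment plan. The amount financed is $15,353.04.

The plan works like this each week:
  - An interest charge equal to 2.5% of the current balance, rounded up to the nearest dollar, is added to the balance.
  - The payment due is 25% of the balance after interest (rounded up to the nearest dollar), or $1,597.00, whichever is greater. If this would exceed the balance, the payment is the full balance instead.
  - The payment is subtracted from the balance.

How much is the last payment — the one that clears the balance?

# | Opening | Interest | Payment | End bal
1 | $15,353.04 | $384.00 | $3,935.00 | $11,802.04
2 | $11,802.04 | $296.00 | $3,025.00 | $9,073.04
3 | $9,073.04 | $227.00 | $2,326.00 | $6,974.04
4 | $6,974.04 | $175.00 | $1,788.00 | $5,361.04
5 | $5,361.04 | $135.00 | $1,597.00 | $3,899.04
6 | $3,899.04 | $98.00 | $1,597.00 | $2,400.04
7 | $2,400.04 | $61.00 | $1,597.00 | $864.04
8 | $864.04 | $22.00 | $886.04 | $0.00

$886.04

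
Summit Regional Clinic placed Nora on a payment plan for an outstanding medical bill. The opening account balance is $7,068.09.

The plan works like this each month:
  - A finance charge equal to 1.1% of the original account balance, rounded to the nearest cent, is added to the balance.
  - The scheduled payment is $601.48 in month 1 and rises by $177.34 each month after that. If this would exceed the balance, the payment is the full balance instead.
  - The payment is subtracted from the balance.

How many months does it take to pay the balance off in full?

Month 1: opening $7,068.09; interest $77.75 → $7,145.84; payment $601.48; balance $6,544.36
Month 2: opening $6,544.36; interest $77.75 → $6,622.11; payment $778.82; balance $5,843.29
Month 3: opening $5,843.29; interest $77.75 → $5,921.04; payment $956.16; balance $4,964.88
Month 4: opening $4,964.88; interest $77.75 → $5,042.63; payment $1,133.50; balance $3,909.13
Month 5: opening $3,909.13; interest $77.75 → $3,986.88; payment $1,310.84; balance $2,676.04
Month 6: opening $2,676.04; interest $77.75 → $2,753.79; payment $1,488.18; balance $1,265.61
Month 7: opening $1,265.61; interest $77.75 → $1,343.36; payment $1,343.36; balance $0.00
Balance reaches $0.00 in month 7.

7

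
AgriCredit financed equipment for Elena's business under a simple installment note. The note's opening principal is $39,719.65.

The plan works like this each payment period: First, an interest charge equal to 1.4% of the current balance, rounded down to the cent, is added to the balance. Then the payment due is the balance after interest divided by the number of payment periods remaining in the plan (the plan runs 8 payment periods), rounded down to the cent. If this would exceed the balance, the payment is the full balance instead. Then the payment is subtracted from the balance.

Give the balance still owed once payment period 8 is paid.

$0.00

Payment period 1: $39,719.65 +$556.07 interest = $40,275.72; pay $5,034.46 → $35,241.26
Payment period 2: $35,241.26 +$493.37 interest = $35,734.63; pay $5,104.94 → $30,629.69
Payment period 3: $30,629.69 +$428.81 interest = $31,058.50; pay $5,176.41 → $25,882.09
Payment period 4: $25,882.09 +$362.34 interest = $26,244.43; pay $5,248.88 → $20,995.55
Payment period 5: $20,995.55 +$293.93 interest = $21,289.48; pay $5,322.37 → $15,967.11
Payment period 6: $15,967.11 +$223.53 interest = $16,190.64; pay $5,396.88 → $10,793.76
Payment period 7: $10,793.76 +$151.11 interest = $10,944.87; pay $5,472.43 → $5,472.44
Payment period 8: $5,472.44 +$76.61 interest = $5,549.05; pay $5,549.05 → $0.00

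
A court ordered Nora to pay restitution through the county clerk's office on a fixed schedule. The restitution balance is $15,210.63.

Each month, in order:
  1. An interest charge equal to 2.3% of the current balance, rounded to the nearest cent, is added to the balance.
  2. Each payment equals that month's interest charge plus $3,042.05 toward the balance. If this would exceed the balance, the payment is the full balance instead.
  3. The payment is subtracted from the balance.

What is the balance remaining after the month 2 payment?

$9,126.53

Month 1: $15,210.63 +$349.84 interest = $15,560.47; pay $3,391.89 → $12,168.58
Month 2: $12,168.58 +$279.88 interest = $12,448.46; pay $3,321.93 → $9,126.53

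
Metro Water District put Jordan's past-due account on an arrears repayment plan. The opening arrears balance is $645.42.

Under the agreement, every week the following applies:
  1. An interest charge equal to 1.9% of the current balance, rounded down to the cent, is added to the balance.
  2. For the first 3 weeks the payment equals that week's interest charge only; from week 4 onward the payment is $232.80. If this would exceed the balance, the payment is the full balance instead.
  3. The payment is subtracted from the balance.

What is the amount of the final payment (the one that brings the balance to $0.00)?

# | Opening | Interest | Payment | End bal
1 | $645.42 | $12.26 | $12.26 | $645.42
2 | $645.42 | $12.26 | $12.26 | $645.42
3 | $645.42 | $12.26 | $12.26 | $645.42
4 | $645.42 | $12.26 | $232.80 | $424.88
5 | $424.88 | $8.07 | $232.80 | $200.15
6 | $200.15 | $3.80 | $203.95 | $0.00

$203.95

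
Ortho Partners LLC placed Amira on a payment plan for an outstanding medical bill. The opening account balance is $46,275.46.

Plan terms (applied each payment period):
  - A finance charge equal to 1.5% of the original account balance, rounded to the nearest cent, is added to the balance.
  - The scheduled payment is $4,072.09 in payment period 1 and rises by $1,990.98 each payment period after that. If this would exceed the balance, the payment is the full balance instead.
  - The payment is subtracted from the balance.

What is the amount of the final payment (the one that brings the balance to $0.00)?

$10,169.99

# | Opening | Interest | Payment | End bal
1 | $46,275.46 | $694.13 | $4,072.09 | $42,897.50
2 | $42,897.50 | $694.13 | $6,063.07 | $37,528.56
3 | $37,528.56 | $694.13 | $8,054.05 | $30,168.64
4 | $30,168.64 | $694.13 | $10,045.03 | $20,817.74
5 | $20,817.74 | $694.13 | $12,036.01 | $9,475.86
6 | $9,475.86 | $694.13 | $10,169.99 | $0.00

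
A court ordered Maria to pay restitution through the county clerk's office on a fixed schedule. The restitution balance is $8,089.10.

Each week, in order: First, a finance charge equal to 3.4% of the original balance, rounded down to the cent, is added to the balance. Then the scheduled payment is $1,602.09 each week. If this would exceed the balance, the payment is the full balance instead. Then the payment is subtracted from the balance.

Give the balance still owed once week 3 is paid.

$4,107.89

Week 1: $8,089.10 +$275.02 interest = $8,364.12; pay $1,602.09 → $6,762.03
Week 2: $6,762.03 +$275.02 interest = $7,037.05; pay $1,602.09 → $5,434.96
Week 3: $5,434.96 +$275.02 interest = $5,709.98; pay $1,602.09 → $4,107.89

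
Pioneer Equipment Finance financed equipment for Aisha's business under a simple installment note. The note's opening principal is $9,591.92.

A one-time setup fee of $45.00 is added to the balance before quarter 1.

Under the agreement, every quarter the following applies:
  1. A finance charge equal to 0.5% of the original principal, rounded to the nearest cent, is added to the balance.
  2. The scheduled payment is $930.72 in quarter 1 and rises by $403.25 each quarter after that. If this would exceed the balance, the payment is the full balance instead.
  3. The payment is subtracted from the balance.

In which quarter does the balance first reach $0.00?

Quarter 1: $9,636.92 +$47.96 interest = $9,684.88; pay $930.72 → $8,754.16
Quarter 2: $8,754.16 +$47.96 interest = $8,802.12; pay $1,333.97 → $7,468.15
Quarter 3: $7,468.15 +$47.96 interest = $7,516.11; pay $1,737.22 → $5,778.89
Quarter 4: $5,778.89 +$47.96 interest = $5,826.85; pay $2,140.47 → $3,686.38
Quarter 5: $3,686.38 +$47.96 interest = $3,734.34; pay $2,543.72 → $1,190.62
Quarter 6: $1,190.62 +$47.96 interest = $1,238.58; pay $1,238.58 → $0.00
Balance reaches $0.00 in quarter 6.

6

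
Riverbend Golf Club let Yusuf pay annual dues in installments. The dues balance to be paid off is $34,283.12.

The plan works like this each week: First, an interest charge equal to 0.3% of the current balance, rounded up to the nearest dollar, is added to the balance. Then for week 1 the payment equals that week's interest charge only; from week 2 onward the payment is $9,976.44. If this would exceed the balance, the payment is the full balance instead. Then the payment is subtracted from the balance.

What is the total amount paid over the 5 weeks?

$34,621.12

Week 1: $34,283.12 +$103.00 interest = $34,386.12; pay $103.00 → $34,283.12
Week 2: $34,283.12 +$103.00 interest = $34,386.12; pay $9,976.44 → $24,409.68
Week 3: $24,409.68 +$74.00 interest = $24,483.68; pay $9,976.44 → $14,507.24
Week 4: $14,507.24 +$44.00 interest = $14,551.24; pay $9,976.44 → $4,574.80
Week 5: $4,574.80 +$14.00 interest = $4,588.80; pay $4,588.80 → $0.00
Total paid: $34,621.12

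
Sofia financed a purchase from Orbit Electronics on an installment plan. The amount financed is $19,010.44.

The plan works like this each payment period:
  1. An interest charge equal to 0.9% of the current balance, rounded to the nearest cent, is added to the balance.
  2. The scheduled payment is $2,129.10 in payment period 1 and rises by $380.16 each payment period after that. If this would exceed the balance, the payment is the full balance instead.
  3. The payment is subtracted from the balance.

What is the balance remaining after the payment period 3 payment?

Payment period 1: $19,010.44 +$171.09 interest = $19,181.53; pay $2,129.10 → $17,052.43
Payment period 2: $17,052.43 +$153.47 interest = $17,205.90; pay $2,509.26 → $14,696.64
Payment period 3: $14,696.64 +$132.27 interest = $14,828.91; pay $2,889.42 → $11,939.49

$11,939.49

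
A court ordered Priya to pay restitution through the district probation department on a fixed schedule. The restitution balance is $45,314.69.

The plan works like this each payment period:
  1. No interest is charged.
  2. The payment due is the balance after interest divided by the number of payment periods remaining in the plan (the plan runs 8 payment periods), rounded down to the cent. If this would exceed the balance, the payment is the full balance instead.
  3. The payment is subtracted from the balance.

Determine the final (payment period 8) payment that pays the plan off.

$5,664.34

# | Opening | Payment | End bal
1 | $45,314.69 | $5,664.33 | $39,650.36
2 | $39,650.36 | $5,664.33 | $33,986.03
3 | $33,986.03 | $5,664.33 | $28,321.70
4 | $28,321.70 | $5,664.34 | $22,657.36
5 | $22,657.36 | $5,664.34 | $16,993.02
6 | $16,993.02 | $5,664.34 | $11,328.68
7 | $11,328.68 | $5,664.34 | $5,664.34
8 | $5,664.34 | $5,664.34 | $0.00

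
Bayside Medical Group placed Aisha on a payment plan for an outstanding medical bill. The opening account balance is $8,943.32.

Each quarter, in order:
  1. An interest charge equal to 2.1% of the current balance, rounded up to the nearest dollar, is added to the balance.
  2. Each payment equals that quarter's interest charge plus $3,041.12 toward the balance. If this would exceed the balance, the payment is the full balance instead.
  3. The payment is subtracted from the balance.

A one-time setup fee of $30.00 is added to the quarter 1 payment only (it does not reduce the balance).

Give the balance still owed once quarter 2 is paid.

$2,861.08

Quarter 1: $8,943.32 +$188.00 interest = $9,131.32; pay $3,229.12 (+ $30.00 fee) → $5,902.20
Quarter 2: $5,902.20 +$124.00 interest = $6,026.20; pay $3,165.12 → $2,861.08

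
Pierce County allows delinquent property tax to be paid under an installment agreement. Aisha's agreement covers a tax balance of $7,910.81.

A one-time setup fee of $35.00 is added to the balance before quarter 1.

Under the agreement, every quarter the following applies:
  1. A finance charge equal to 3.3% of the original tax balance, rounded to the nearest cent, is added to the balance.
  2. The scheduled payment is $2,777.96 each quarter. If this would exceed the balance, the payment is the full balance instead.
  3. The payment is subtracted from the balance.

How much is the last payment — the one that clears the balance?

$656.17

Quarter 1: $7,945.81 +$261.06 interest = $8,206.87; pay $2,777.96 → $5,428.91
Quarter 2: $5,428.91 +$261.06 interest = $5,689.97; pay $2,777.96 → $2,912.01
Quarter 3: $2,912.01 +$261.06 interest = $3,173.07; pay $2,777.96 → $395.11
Quarter 4: $395.11 +$261.06 interest = $656.17; pay $656.17 → $0.00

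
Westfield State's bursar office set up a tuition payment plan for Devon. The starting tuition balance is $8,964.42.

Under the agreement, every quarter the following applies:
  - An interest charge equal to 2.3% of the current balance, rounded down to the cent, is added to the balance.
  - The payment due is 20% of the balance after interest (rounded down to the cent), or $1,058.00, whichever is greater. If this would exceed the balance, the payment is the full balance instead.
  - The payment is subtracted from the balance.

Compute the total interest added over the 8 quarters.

$855.66

Quarter 1: opening $8,964.42; interest $206.18 → $9,170.60; payment $1,834.12; balance $7,336.48
Quarter 2: opening $7,336.48; interest $168.73 → $7,505.21; payment $1,501.04; balance $6,004.17
Quarter 3: opening $6,004.17; interest $138.09 → $6,142.26; payment $1,228.45; balance $4,913.81
Quarter 4: opening $4,913.81; interest $113.01 → $5,026.82; payment $1,058.00; balance $3,968.82
Quarter 5: opening $3,968.82; interest $91.28 → $4,060.10; payment $1,058.00; balance $3,002.10
Quarter 6: opening $3,002.10; interest $69.04 → $3,071.14; payment $1,058.00; balance $2,013.14
Quarter 7: opening $2,013.14; interest $46.30 → $2,059.44; payment $1,058.00; balance $1,001.44
Quarter 8: opening $1,001.44; interest $23.03 → $1,024.47; payment $1,024.47; balance $0.00
Total interest: $206.18 + $168.73 + $138.09 + $113.01 + $91.28 + $69.04 + $46.30 + $23.03 = $855.66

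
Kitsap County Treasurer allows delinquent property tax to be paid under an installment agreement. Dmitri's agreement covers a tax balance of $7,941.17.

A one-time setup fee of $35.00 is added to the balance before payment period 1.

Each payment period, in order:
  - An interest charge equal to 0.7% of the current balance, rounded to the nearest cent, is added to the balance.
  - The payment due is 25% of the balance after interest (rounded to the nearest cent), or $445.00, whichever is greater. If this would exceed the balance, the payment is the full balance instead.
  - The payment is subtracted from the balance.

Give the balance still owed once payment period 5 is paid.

Payment period 1: opening $7,976.17; interest $55.83 → $8,032.00; payment $2,008.00; balance $6,024.00
Payment period 2: opening $6,024.00; interest $42.17 → $6,066.17; payment $1,516.54; balance $4,549.63
Payment period 3: opening $4,549.63; interest $31.85 → $4,581.48; payment $1,145.37; balance $3,436.11
Payment period 4: opening $3,436.11; interest $24.05 → $3,460.16; payment $865.04; balance $2,595.12
Payment period 5: opening $2,595.12; interest $18.17 → $2,613.29; payment $653.32; balance $1,959.97

$1,959.97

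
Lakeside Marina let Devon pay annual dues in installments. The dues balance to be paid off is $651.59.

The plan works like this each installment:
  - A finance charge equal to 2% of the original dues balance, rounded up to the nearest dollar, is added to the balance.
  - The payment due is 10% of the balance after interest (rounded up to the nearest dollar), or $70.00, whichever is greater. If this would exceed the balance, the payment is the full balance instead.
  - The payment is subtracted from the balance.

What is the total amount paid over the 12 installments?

$819.59

# | Opening | Interest | Payment | End bal
1 | $651.59 | $14.00 | $70.00 | $595.59
2 | $595.59 | $14.00 | $70.00 | $539.59
3 | $539.59 | $14.00 | $70.00 | $483.59
4 | $483.59 | $14.00 | $70.00 | $427.59
5 | $427.59 | $14.00 | $70.00 | $371.59
6 | $371.59 | $14.00 | $70.00 | $315.59
7 | $315.59 | $14.00 | $70.00 | $259.59
8 | $259.59 | $14.00 | $70.00 | $203.59
9 | $203.59 | $14.00 | $70.00 | $147.59
10 | $147.59 | $14.00 | $70.00 | $91.59
11 | $91.59 | $14.00 | $70.00 | $35.59
12 | $35.59 | $14.00 | $49.59 | $0.00
Total paid: $819.59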